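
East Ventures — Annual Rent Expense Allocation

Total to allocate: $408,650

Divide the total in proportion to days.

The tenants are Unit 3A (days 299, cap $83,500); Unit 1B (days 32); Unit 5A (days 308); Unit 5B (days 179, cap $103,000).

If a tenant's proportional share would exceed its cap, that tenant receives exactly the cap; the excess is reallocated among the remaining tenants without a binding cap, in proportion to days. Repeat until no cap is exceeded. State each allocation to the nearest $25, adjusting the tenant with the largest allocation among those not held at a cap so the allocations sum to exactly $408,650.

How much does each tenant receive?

Sum of days: 818.
Unconstrained shares: Unit 3A 149,372.07; Unit 1B 15,986.31; Unit 5A 153,868.22; Unit 5B 89,423.41.
Capped: Unit 3A ($83,500); residual $325,150 reallocated over remaining days 519.
Capped: Unit 5B ($103,000); residual $222,150 reallocated over remaining days 340.
Remaining shares: Unit 1B 20,908.24 → $20,900; Unit 5A 201,241.76 → $201,250.

Unit 3A: $83,500; Unit 1B: $20,900; Unit 5A: $201,250; Unit 5B: $103,000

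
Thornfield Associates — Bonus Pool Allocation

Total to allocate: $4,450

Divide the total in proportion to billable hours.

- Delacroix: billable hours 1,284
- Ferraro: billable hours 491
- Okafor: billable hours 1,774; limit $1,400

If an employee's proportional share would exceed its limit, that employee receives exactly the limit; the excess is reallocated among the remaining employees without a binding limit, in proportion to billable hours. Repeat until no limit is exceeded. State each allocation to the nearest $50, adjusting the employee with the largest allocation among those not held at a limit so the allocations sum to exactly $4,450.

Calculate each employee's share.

Delacroix: $2,200; Ferraro: $850; Okafor: $1,400

Total billable hours = 3,549.
Proportional shares (ignoring caps): Delacroix 1,609.97; Ferraro 615.65; Okafor 2,224.37.
Held at cap: Okafor ($1,400); balance $3,050 reallocated over remaining billable hours 1,775.
Remaining shares: Delacroix 2,206.31 → $2,200; Ferraro 843.69 → $850.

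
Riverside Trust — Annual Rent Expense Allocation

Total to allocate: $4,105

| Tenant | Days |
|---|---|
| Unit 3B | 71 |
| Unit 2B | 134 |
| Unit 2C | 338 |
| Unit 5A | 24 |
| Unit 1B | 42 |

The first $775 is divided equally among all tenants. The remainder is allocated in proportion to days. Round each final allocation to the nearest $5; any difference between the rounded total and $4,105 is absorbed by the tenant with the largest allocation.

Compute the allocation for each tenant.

First tranche $775 split equally: $155 each.
Remainder $3,330 by days (total 609): Unit 3B 388.23 → $390; Unit 2B 732.71 → $735; Unit 2C 1,848.18 → $1,850; Unit 5A 131.23 → $130; Unit 1B 229.66 → $230.
Rounding difference −$5 on remainder applied to Unit 2C.
Totals: Unit 3B $155 + $390 = $545; Unit 2B $155 + $735 = $890; Unit 2C $155 + $1,845 = $2,000; Unit 5A $155 + $130 = $285; Unit 1B $155 + $230 = $385.

Unit 3B: $545 | Unit 2B: $890 | Unit 2C: $2,000 | Unit 5A: $285 | Unit 1B: $385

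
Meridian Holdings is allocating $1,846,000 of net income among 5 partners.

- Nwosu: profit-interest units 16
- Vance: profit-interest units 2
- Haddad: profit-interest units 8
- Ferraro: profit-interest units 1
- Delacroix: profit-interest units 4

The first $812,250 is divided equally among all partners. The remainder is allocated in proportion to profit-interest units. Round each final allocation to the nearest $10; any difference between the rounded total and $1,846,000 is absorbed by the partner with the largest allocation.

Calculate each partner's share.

First tranche $812,250 split equally: $162,450 each.
Remainder $1,033,750 by profit-interest units (total 31): Nwosu 533,548.39 → $533,550; Vance 66,693.55 → $66,690; Haddad 266,774.19 → $266,770; Ferraro 33,346.77 → $33,350; Delacroix 133,387.10 → $133,390.
Totals: Nwosu $162,450 + $533,550 = $696,000; Vance $162,450 + $66,690 = $229,140; Haddad $162,450 + $266,770 = $429,220; Ferraro $162,450 + $33,350 = $195,800; Delacroix $162,450 + $133,390 = $295,840.

Nwosu: $696,000 | Vance: $229,140 | Haddad: $429,220 | Ferraro: $195,800 | Delacroix: $295,840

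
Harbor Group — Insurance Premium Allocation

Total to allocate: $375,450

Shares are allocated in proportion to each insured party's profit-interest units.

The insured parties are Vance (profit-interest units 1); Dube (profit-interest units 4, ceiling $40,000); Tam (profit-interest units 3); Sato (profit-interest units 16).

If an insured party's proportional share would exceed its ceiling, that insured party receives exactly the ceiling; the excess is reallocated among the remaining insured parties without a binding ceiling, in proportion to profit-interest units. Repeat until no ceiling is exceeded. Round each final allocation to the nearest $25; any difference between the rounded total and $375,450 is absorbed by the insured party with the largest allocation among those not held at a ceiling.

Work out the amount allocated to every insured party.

Combined profit-interest units = 24.
Pro-rata shares before constraints: Vance 15,643.75; Dube 62,575.00; Tam 46,931.25; Sato 250,300.00.
Capped: Dube ($40,000); residual $335,450 reallocated over remaining profit-interest units 20.
Shares after redistribution: Vance 16,772.50 → $16,775; Tam 50,317.50 → $50,325; Sato 268,360.00 → $268,350.

Vance: $16,775; Dube: $40,000; Tam: $50,325; Sato: $268,350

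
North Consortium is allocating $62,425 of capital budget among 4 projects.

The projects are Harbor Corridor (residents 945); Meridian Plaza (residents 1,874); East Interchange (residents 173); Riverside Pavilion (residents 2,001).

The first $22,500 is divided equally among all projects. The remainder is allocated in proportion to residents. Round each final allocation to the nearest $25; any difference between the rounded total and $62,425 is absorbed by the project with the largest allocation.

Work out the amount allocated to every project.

Harbor Corridor: $13,175 · Meridian Plaza: $20,600 · East Interchange: $7,000 · Riverside Pavilion: $21,650

$22,500 shared equally gives $5,625 per project.
Remainder $39,925 by residents (total 4,993): Harbor Corridor 7,556.40 → $7,550; Meridian Plaza 14,984.87 → $14,975; East Interchange 1,383.34 → $1,375; Riverside Pavilion 16,000.39 → $16,000.
Rounding difference +$25 on remainder applied to Riverside Pavilion.
Totals: Harbor Corridor $5,625 + $7,550 = $13,175; Meridian Plaza $5,625 + $14,975 = $20,600; East Interchange $5,625 + $1,375 = $7,000; Riverside Pavilion $5,625 + $16,025 = $21,650.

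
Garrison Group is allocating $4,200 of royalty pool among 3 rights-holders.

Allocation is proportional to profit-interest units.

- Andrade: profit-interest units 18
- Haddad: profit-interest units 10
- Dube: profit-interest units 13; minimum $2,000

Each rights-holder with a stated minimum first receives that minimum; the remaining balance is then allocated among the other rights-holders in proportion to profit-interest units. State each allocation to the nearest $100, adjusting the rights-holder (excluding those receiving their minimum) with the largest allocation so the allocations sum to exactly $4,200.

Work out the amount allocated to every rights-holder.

Andrade: $1,400 | Haddad: $800 | Dube: $2,000

Guaranteed amounts: Dube $2,000. Balance $2,200.
Balance split over remaining profit-interest units 28: Andrade 1,414.29 → $1,400; Haddad 785.71 → $800.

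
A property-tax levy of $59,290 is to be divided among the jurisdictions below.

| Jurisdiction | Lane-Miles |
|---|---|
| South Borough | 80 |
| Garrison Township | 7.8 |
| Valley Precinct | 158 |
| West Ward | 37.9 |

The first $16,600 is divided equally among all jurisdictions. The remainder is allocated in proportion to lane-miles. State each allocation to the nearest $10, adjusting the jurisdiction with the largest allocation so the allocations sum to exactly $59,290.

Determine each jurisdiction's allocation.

Equal tier: $16,600 ÷ 4 = $4,150 apiece.
Remainder $42,690 by lane-miles (total 283.7): South Borough 12,038.07 → $12,040; Garrison Township 1,173.71 → $1,170; Valley Precinct 23,775.19 → $23,780; West Ward 5,703.03 → $5,700.
Totals: South Borough $4,150 + $12,040 = $16,190; Garrison Township $4,150 + $1,170 = $5,320; Valley Precinct $4,150 + $23,780 = $27,930; West Ward $4,150 + $5,700 = $9,850.

South Borough: $16,190 · Garrison Township: $5,320 · Valley Precinct: $27,930 · West Ward: $9,850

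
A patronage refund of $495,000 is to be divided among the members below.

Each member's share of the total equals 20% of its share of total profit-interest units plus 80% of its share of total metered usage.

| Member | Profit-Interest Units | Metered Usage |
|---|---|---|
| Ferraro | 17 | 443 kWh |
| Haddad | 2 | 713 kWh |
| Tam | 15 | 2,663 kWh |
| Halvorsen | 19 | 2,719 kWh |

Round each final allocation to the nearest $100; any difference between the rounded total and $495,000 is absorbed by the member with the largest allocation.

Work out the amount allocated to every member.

Profit-interest units total 53; metered usage total 6,538.
Composite weights (20% profit-interest units + 80% metered usage): Ferraro 0.1184; Haddad 0.0948; Tam 0.3825; Halvorsen 0.4044.
Unrounded shares: Ferraro 58,586.78; Haddad 46,921.53; Tam 189,314.07; Halvorsen 200,177.63.
At nearest $100: Ferraro $58,600; Haddad $46,900; Tam $189,300; Halvorsen $200,200. Sum = $495,000.
No rounding difference to absorb.

Ferraro: $58,600 · Haddad: $46,900 · Tam: $189,300 · Halvorsen: $200,200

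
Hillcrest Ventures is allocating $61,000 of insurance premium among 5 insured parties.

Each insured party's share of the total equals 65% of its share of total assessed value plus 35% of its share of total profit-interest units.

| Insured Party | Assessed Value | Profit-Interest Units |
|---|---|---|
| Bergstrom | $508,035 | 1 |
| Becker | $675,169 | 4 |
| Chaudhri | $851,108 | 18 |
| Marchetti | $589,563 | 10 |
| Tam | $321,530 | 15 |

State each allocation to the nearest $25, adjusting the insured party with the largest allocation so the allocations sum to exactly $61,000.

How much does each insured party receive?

Bergstrom: $7,275; Becker: $10,875; Chaudhri: $19,475; Marchetti: $12,375; Tam: $11,000

Totals — assessed value 2,945,405, profit-interest units 48.
Composite weights (65% assessed value + 35% profit-interest units): Bergstrom 0.1194; Becker 0.1782; Chaudhri 0.3191; Marchetti 0.2030; Tam 0.1803.
Raw shares: Bergstrom 7,283.78; Becker 10,868.05; Chaudhri 19,463.56; Marchetti 12,384.41; Tam 11,000.20.
At nearest $25: Bergstrom $7,275; Becker $10,875; Chaudhri $19,475; Marchetti $12,375; Tam $11,000. Sum = $61,000.
No rounding difference to absorb.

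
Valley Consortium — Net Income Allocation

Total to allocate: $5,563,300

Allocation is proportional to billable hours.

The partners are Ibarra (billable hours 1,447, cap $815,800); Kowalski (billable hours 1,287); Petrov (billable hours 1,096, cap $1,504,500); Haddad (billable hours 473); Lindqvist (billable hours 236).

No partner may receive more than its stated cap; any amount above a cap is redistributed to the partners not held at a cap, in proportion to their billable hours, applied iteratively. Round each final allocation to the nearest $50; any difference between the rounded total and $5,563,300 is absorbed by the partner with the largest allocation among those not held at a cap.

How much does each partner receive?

Ibarra: $815,800; Kowalski: $2,091,050; Petrov: $1,504,500; Haddad: $768,500; Lindqvist: $383,450

Combined billable hours = 4,539.
Proportional shares (ignoring caps): Ibarra 1,773,539.35; Kowalski 1,577,432.72; Petrov 1,343,330.43; Haddad 579,740.23; Lindqvist 289,257.28.
Cap binds for Ibarra ($815,800); residual $4,747,500 reallocated over remaining billable hours 3,092.
Cap binds for Petrov ($1,504,500); residual $3,243,000 reallocated over remaining billable hours 1,996.
Redistributed shares: Kowalski 2,091,052.61 → $2,091,050; Haddad 768,506.51 → $768,500; Lindqvist 383,440.88 → $383,450.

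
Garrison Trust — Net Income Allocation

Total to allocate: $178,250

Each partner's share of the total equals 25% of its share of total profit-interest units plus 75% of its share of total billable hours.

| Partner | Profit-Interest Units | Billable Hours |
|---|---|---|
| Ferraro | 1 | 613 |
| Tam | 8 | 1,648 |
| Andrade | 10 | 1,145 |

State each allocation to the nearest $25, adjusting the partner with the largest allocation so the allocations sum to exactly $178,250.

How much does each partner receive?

Profit-interest units total 19; billable hours total 3,406.
Composite weights (25% profit-interest units + 75% billable hours): Ferraro 0.1481; Tam 0.4682; Andrade 0.3837.
Pro-rata amounts: Ferraro 26,406.00; Tam 83,448.13; Andrade 68,395.87.
After rounding ($25): Ferraro $26,400; Tam $83,450; Andrade $68,400. Sum = $178,250.
Sum already equals the total — no adjustment.

Ferraro: $26,400 · Tam: $83,450 · Andrade: $68,400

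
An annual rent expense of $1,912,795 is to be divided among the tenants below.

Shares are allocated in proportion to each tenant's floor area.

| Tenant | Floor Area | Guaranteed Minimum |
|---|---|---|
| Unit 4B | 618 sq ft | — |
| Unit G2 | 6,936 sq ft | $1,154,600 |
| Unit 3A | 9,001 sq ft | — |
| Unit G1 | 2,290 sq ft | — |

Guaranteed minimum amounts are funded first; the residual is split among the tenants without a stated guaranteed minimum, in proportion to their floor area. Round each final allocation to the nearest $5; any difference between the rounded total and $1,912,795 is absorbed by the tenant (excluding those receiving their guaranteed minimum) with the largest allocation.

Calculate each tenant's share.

Fund the minimums — Unit G2 $1,154,600. Remaining pool $758,195.
Remaining pool split over remaining floor area 11,909: Unit 4B 39,345.41 → $39,345; Unit 3A 573,055.10 → $573,055; Unit G1 145,794.49 → $145,795.

Unit 4B: $39,345; Unit G2: $1,154,600; Unit 3A: $573,055; Unit G1: $145,795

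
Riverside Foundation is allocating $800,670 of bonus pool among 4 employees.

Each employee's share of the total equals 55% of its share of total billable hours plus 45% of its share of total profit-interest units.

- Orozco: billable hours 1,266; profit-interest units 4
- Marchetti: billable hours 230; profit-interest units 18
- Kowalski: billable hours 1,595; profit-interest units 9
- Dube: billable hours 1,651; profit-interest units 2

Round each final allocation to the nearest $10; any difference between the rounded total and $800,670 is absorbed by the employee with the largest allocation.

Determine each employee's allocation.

Totals — billable hours 4,742, profit-interest units 33.
Blended shares (55% billable hours + 45% profit-interest units): Orozco 0.2014; Marchetti 0.2721; Kowalski 0.3077; Dube 0.2188.
Unrounded shares: Orozco 161,240.71; Marchetti 217,887.17; Kowalski 246,384.62; Dube 175,157.50.
Rounded to nearest $10: Orozco $161,240; Marchetti $217,890; Kowalski $246,380; Dube $175,160. Sum = $800,670.
No rounding difference to absorb.

Orozco: $161,240 | Marchetti: $217,890 | Kowalski: $246,380 | Dube: $175,160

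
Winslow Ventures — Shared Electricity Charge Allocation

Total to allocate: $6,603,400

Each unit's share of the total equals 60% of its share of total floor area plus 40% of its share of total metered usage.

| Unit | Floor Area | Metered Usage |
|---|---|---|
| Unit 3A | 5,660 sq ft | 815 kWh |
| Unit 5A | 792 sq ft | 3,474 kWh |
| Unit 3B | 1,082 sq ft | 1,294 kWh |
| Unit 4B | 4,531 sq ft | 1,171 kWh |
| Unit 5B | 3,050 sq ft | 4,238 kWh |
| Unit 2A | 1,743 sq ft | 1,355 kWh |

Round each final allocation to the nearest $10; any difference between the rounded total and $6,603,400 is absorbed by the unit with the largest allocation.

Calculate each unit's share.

Unit 3A: $1,504,590 · Unit 5A: $929,320 · Unit 3B: $531,120 · Unit 4B: $1,315,400 · Unit 5B: $1,623,450 · Unit 2A: $699,520

Totals — floor area 16,858, metered usage 12,347.
Blended shares (60% floor area + 40% metered usage): Unit 3A 0.2279; Unit 5A 0.1407; Unit 3B 0.0804; Unit 4B 0.1992; Unit 5B 0.2459; Unit 2A 0.1059.
Unrounded shares: Unit 3A 1,504,588.38; Unit 5A 929,322.60; Unit 3B 531,118.20; Unit 4B 1,315,404.03; Unit 5B 1,623,447.95; Unit 2A 699,518.84.
After rounding ($10): Unit 3A $1,504,590; Unit 5A $929,320; Unit 3B $531,120; Unit 4B $1,315,400; Unit 5B $1,623,450; Unit 2A $699,520. Sum = $6,603,400.
Sum already equals the total — no adjustment.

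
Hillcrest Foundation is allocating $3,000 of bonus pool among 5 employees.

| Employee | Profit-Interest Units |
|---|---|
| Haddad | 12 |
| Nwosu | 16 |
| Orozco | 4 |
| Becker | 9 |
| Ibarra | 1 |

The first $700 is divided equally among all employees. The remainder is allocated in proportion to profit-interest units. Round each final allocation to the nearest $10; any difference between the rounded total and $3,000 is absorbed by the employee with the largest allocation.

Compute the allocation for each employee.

Haddad: $800 · Nwosu: $1,020 · Orozco: $360 · Becker: $630 · Ibarra: $190

$700 shared equally gives $140 per employee.
Remainder $2,300 by profit-interest units (total 42): Haddad 657.14 → $660; Nwosu 876.19 → $880; Orozco 219.05 → $220; Becker 492.86 → $490; Ibarra 54.76 → $50.
Totals: Haddad $140 + $660 = $800; Nwosu $140 + $880 = $1,020; Orozco $140 + $220 = $360; Becker $140 + $490 = $630; Ibarra $140 + $50 = $190.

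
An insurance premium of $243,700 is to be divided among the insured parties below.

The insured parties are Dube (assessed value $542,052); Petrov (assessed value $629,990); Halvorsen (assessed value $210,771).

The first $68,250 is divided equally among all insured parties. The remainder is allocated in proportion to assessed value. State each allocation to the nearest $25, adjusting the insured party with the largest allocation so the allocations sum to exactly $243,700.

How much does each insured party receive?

Equal tier: $68,250 ÷ 3 = $22,750 apiece.
Remainder $175,450 by assessed value (total 1,382,813): Dube 68,775.04 → $68,775; Petrov 79,932.53 → $79,925; Halvorsen 26,742.42 → $26,750.
Totals: Dube $22,750 + $68,775 = $91,525; Petrov $22,750 + $79,925 = $102,675; Halvorsen $22,750 + $26,750 = $49,500.

Dube: $91,525; Petrov: $102,675; Halvorsen: $49,500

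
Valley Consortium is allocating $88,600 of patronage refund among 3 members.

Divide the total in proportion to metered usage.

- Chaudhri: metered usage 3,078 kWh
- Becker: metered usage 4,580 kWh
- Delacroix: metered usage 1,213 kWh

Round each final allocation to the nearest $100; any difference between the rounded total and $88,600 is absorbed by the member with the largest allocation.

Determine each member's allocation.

Combined metered usage = 8,871.
Raw shares: Chaudhri 3,078/8,871 × $88,600 = 30,741.83; Becker 4,580/8,871 × $88,600 = 45,743.21; Delacroix 1,213/8,871 × $88,600 = 12,114.96.
After rounding ($100): Chaudhri $30,700; Becker $45,700; Delacroix $12,100. Sum = $88,500.
Difference $88,600 − $88,500 = +$100 applied to largest allocation (Becker): Becker becomes $45,800.

Chaudhri: $30,700 · Becker: $45,800 · Delacroix: $12,100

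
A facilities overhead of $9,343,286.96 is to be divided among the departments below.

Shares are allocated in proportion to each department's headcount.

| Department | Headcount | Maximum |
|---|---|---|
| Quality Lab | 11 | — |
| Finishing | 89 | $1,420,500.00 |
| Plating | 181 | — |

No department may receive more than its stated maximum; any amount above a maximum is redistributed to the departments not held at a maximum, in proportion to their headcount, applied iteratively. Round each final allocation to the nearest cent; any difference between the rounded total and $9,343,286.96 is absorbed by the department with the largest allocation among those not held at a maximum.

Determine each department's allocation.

Headcount total: 281.
Unconstrained shares: Quality Lab 365,751.4468; Finishing 2,959,261.7062; Plating 6,018,273.8070.
Held at cap: Finishing ($1,420,500.00); residual $7,922,786.96 reallocated over remaining headcount 192.
Redistributed shares: Quality Lab 453,909.6696 → $453,909.67; Plating 7,468,877.2904 → $7,468,877.29.

Quality Lab: $453,909.67 · Finishing: $1,420,500.00 · Plating: $7,468,877.29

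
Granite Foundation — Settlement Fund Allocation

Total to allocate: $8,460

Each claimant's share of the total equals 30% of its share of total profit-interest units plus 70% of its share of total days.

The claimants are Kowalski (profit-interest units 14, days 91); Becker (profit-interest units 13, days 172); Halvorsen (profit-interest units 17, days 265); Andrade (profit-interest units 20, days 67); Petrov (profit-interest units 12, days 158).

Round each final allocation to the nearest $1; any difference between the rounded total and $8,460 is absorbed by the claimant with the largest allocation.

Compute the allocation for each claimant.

Totals — profit-interest units 76, days 753.
Combined weights (30% profit-interest units + 70% days): Kowalski 0.1399; Becker 0.2112; Halvorsen 0.3135; Andrade 0.1412; Petrov 0.1942.
Raw shares: Kowalski 1,183.20; Becker 1,786.83; Halvorsen 2,651.81; Andrade 1,194.82; Petrov 1,643.33.
After rounding ($1): Kowalski $1,183; Becker $1,787; Halvorsen $2,652; Andrade $1,195; Petrov $1,643. Sum = $8,460.
Rounded total matches; no reconciliation needed.

Kowalski: $1,183; Becker: $1,787; Halvorsen: $2,652; Andrade: $1,195; Petrov: $1,643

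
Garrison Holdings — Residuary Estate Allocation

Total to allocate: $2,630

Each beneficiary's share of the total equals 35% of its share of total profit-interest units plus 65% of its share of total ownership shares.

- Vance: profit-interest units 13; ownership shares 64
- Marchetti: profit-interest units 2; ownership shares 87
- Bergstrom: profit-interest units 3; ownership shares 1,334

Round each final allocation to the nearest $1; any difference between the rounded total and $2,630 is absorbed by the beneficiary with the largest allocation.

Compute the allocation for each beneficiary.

Totals — profit-interest units 18, ownership shares 1,485.
Composite weights (35% profit-interest units + 65% ownership shares): Vance 0.2808; Marchetti 0.0770; Bergstrom 0.6422.
Pro-rata amounts: Vance 738.48; Marchetti 202.43; Bergstrom 1,689.09.
After rounding ($1): Vance $738; Marchetti $202; Bergstrom $1,689. Sum = $2,629.
Difference $2,630 − $2,629 = +$1 applied to largest allocation (Bergstrom): Bergstrom becomes $1,690.

Vance: $738; Marchetti: $202; Bergstrom: $1,690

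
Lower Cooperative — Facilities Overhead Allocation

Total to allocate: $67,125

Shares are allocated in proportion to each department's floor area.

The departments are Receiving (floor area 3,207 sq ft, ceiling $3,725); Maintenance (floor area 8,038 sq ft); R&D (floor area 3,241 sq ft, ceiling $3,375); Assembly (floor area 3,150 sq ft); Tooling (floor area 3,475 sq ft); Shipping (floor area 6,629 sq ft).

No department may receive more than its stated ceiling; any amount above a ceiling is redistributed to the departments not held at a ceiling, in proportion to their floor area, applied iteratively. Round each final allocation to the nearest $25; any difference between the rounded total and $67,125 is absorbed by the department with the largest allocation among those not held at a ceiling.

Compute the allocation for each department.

Total floor area = 27,740.
Proportional shares (ignoring caps): Receiving 7,760.27; Maintenance 19,450.28; R&D 7,842.54; Assembly 7,622.34; Tooling 8,408.77; Shipping 16,040.79.
Cap binds for Receiving ($3,725), R&D ($3,375); remaining pool $60,025 reallocated over remaining floor area 21,292.
Redistributed shares: Maintenance 22,660.20 → $22,650; Assembly 8,880.27 → $8,875; Tooling 9,796.49 → $9,800; Shipping 18,688.04 → $18,700.

Receiving: $3,725 | Maintenance: $22,650 | R&D: $3,375 | Assembly: $8,875 | Tooling: $9,800 | Shipping: $18,700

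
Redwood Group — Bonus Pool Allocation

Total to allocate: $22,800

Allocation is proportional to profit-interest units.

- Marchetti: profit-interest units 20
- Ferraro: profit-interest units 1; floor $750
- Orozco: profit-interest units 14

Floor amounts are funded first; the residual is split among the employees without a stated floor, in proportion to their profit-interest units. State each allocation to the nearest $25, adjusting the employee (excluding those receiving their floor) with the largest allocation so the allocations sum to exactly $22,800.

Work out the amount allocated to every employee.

Guaranteed amounts: Ferraro $750. Residual $22,050.
Residual split over remaining profit-interest units 34: Marchetti 12,970.59 → $12,975; Orozco 9,079.41 → $9,075.

Marchetti: $12,975 | Ferraro: $750 | Orozco: $9,075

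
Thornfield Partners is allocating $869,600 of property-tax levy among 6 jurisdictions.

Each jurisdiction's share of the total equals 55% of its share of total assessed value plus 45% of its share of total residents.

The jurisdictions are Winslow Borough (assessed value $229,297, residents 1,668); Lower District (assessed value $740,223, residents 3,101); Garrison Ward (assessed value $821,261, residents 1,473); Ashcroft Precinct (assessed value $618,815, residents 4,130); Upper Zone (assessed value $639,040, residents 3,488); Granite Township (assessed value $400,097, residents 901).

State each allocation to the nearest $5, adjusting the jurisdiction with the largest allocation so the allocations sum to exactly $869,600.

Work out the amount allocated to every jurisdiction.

Winslow Borough: $76,020; Lower District: $184,865; Garrison Ward: $152,945; Ashcroft Precinct: $195,310; Upper Zone: $181,090; Granite Township: $79,370

Totals — assessed value 3,448,733, residents 14,761.
Combined weights (55% assessed value + 45% residents): Winslow Borough 0.0874; Lower District 0.2126; Garrison Ward 0.1759; Ashcroft Precinct 0.2246; Upper Zone 0.2082; Granite Township 0.0913.
Pro-rata amounts: Winslow Borough 76,018.90; Lower District 184,864.96; Garrison Ward 152,944.60; Ashcroft Precinct 195,306.95; Upper Zone 181,092.14; Granite Township 79,372.45.
After rounding ($5): Winslow Borough $76,020; Lower District $184,865; Garrison Ward $152,945; Ashcroft Precinct $195,305; Upper Zone $181,090; Granite Township $79,370. Sum = $869,595.
Difference $869,600 − $869,595 = +$5 applied to largest allocation (Ashcroft Precinct): Ashcroft Precinct becomes $195,310.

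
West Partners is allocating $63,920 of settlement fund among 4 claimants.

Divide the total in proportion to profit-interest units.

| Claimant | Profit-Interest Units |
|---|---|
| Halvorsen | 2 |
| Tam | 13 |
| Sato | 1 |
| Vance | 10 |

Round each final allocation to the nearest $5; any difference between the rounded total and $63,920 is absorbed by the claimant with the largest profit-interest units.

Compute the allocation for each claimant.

Halvorsen: $4,915 · Tam: $31,960 · Sato: $2,460 · Vance: $24,585

Total profit-interest units = 2 + 13 + 1 + 10 = 26.
Pro-rata amounts: Halvorsen 4,916.92; Tam 31,960.00; Sato 2,458.46; Vance 24,584.62.
Rounded to nearest $5: Halvorsen $4,915; Tam $31,960; Sato $2,460; Vance $24,585. Sum = $63,920.
Rounded total matches; no reconciliation needed.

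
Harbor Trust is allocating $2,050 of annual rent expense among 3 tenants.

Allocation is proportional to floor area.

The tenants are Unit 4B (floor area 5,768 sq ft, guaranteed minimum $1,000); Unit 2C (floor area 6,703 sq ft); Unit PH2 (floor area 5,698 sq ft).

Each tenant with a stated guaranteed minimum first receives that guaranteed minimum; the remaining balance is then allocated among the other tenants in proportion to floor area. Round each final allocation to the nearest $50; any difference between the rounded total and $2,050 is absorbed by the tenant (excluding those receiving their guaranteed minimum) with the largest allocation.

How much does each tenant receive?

Unit 4B: $1,000 | Unit 2C: $550 | Unit PH2: $500

Fund the minimums — Unit 4B $1,000. Remaining pool $1,050.
Remaining pool split over remaining floor area 12,401: Unit 2C 567.55 → $550; Unit PH2 482.45 → $500.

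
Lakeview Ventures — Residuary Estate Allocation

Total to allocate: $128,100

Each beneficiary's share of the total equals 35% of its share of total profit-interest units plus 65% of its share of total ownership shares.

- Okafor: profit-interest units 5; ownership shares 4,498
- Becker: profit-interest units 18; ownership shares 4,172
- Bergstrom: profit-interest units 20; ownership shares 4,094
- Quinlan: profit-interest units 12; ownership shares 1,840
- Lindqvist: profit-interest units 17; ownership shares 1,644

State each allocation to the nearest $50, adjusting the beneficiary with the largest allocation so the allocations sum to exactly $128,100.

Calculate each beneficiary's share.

Okafor: $26,150; Becker: $32,600; Bergstrom: $33,450; Quinlan: $16,900; Lindqvist: $19,000

Profit-interest units total 72; ownership shares total 16,248.
Combined weights (35% profit-interest units + 65% ownership shares): Okafor 0.2042; Becker 0.2544; Bergstrom 0.2610; Quinlan 0.1319; Lindqvist 0.1484.
Pro-rata amounts: Okafor 26,164.13; Becker 32,588.71; Bergstrom 33,434.40; Quinlan 16,901.82; Lindqvist 19,010.93.
At nearest $50: Okafor $26,150; Becker $32,600; Bergstrom $33,450; Quinlan $16,900; Lindqvist $19,000. Sum = $128,100.
No rounding difference to absorb.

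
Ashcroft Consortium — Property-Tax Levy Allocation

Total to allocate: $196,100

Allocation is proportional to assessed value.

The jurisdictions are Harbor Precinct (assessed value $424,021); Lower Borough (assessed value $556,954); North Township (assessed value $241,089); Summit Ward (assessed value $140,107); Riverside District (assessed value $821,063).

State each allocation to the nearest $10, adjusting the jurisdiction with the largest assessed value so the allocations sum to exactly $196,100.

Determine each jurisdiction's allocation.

Harbor Precinct: $38,090 · Lower Borough: $50,030 · North Township: $21,650 · Summit Ward: $12,580 · Riverside District: $73,750

Sum of assessed value: 424,021 + 556,954 + 241,089 + 140,107 + 821,063 = 2,183,234.
Raw shares: Harbor Precinct 38,085.94; Lower Borough 50,026.10; North Township 21,654.83; Summit Ward 12,584.53; Riverside District 73,748.60.
After rounding ($10): Harbor Precinct $38,090; Lower Borough $50,030; North Township $21,650; Summit Ward $12,580; Riverside District $73,750. Sum = $196,100.
Rounded total matches; no reconciliation needed.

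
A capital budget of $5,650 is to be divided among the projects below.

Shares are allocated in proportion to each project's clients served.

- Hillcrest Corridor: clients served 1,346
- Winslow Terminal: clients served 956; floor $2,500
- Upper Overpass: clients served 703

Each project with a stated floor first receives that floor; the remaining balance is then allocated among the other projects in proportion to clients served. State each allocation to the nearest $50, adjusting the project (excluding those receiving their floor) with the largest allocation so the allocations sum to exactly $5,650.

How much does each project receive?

Hillcrest Corridor: $2,050; Winslow Terminal: $2,500; Upper Overpass: $1,100

Fund the minimums — Winslow Terminal $2,500. Remaining pool $3,150.
Remaining pool split over remaining clients served 2,049: Hillcrest Corridor 2,069.25 → $2,050; Upper Overpass 1,080.75 → $1,100.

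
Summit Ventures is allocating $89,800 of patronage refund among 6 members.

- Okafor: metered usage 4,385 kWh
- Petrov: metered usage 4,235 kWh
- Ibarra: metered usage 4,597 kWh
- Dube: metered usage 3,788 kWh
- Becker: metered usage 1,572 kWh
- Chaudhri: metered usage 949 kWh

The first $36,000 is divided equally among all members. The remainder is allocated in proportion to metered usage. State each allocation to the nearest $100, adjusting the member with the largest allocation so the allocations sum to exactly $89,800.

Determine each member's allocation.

Okafor: $18,100 · Petrov: $17,700 · Ibarra: $18,700 · Dube: $16,400 · Becker: $10,300 · Chaudhri: $8,600

First tranche $36,000 split equally: $6,000 each.
Remainder $53,800 by metered usage (total 19,526): Okafor 12,081.99 → $12,100; Petrov 11,668.70 → $11,700; Ibarra 12,666.12 → $12,700; Dube 10,437.08 → $10,400; Becker 4,331.33 → $4,300; Chaudhri 2,614.78 → $2,600.
Totals: Okafor $6,000 + $12,100 = $18,100; Petrov $6,000 + $11,700 = $17,700; Ibarra $6,000 + $12,700 = $18,700; Dube $6,000 + $10,400 = $16,400; Becker $6,000 + $4,300 = $10,300; Chaudhri $6,000 + $2,600 = $8,600.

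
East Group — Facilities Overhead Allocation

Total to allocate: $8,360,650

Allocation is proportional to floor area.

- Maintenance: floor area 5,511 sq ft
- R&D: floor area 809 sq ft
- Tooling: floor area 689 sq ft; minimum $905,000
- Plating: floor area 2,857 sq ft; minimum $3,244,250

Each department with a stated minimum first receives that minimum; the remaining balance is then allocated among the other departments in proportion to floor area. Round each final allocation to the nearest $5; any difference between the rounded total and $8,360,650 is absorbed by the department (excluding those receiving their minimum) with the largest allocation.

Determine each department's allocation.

Minimums first: Tooling $905,000; Plating $3,244,250. Balance $4,211,400.
Balance split over remaining floor area 6,320: Maintenance 3,672,314.15 → $3,672,315; R&D 539,085.85 → $539,085.

Maintenance: $3,672,315 | R&D: $539,085 | Tooling: $905,000 | Plating: $3,244,250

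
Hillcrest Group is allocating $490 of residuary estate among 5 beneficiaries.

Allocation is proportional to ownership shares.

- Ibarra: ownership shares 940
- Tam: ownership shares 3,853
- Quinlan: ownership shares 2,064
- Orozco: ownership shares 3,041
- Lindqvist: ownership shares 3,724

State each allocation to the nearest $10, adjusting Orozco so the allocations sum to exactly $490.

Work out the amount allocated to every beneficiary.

Ownership shares total: 13,622.
Unrounded shares: Ibarra 940/13,622 × $490 = 33.81; Tam 3,853/13,622 × $490 = 138.60; Quinlan 2,064/13,622 × $490 = 74.24; Orozco 3,041/13,622 × $490 = 109.39; Lindqvist 3,724/13,622 × $490 = 133.96.
Rounded to nearest $10: Ibarra $30; Tam $140; Quinlan $70; Orozco $110; Lindqvist $130. Sum = $480.
Difference $490 − $480 = +$10 applied to Orozco: Orozco becomes $120.

Ibarra: $30 · Tam: $140 · Quinlan: $70 · Orozco: $120 · Lindqvist: $130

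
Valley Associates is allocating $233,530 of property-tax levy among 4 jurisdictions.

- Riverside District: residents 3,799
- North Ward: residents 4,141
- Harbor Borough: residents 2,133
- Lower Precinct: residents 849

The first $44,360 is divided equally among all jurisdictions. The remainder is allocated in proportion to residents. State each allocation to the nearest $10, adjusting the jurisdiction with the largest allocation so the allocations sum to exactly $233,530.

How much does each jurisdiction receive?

Equal tier: $44,360 ÷ 4 = $11,090 apiece.
Remainder $189,170 by residents (total 10,922): Riverside District 65,799.01 → $65,800; North Ward 71,722.48 → $71,720; Harbor Borough 36,943.75 → $36,940; Lower Precinct 14,704.75 → $14,700.
Rounding difference +$10 on remainder applied to North Ward.
Totals: Riverside District $11,090 + $65,800 = $76,890; North Ward $11,090 + $71,730 = $82,820; Harbor Borough $11,090 + $36,940 = $48,030; Lower Precinct $11,090 + $14,700 = $25,790.

Riverside District: $76,890; North Ward: $82,820; Harbor Borough: $48,030; Lower Precinct: $25,790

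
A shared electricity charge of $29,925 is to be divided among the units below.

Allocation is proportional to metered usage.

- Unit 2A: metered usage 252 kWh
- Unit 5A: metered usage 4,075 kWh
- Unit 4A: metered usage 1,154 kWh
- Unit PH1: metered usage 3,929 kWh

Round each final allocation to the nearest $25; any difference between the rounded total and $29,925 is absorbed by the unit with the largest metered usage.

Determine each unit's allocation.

Unit 2A: $800 · Unit 5A: $12,950 · Unit 4A: $3,675 · Unit PH1: $12,500

Total metered usage = 252 + 4,075 + 1,154 + 3,929 = 9,410.
Unrounded shares: Unit 2A 801.39; Unit 5A 12,959.02; Unit 4A 3,669.87; Unit PH1 12,494.72.
After rounding ($25): Unit 2A $800; Unit 5A $12,950; Unit 4A $3,675; Unit PH1 $12,500. Sum = $29,925.
Rounded total matches; no reconciliation needed.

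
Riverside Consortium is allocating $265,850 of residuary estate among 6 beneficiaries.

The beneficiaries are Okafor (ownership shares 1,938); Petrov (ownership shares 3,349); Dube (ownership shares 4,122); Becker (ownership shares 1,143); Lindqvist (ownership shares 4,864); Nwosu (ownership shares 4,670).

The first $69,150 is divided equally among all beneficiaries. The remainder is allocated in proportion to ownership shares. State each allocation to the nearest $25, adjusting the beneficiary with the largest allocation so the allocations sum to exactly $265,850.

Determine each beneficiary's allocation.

Okafor: $30,500 · Petrov: $44,325 · Dube: $51,900 · Becker: $22,725 · Lindqvist: $59,150 · Nwosu: $57,250

Equal tier: $69,150 ÷ 6 = $11,525 apiece.
Remainder $196,700 by ownership shares (total 20,086): Okafor 18,978.62 → $18,975; Petrov 32,796.39 → $32,800; Dube 40,366.29 → $40,375; Becker 11,193.27 → $11,200; Lindqvist 47,632.62 → $47,625; Nwosu 45,732.80 → $45,725.
Totals: Okafor $11,525 + $18,975 = $30,500; Petrov $11,525 + $32,800 = $44,325; Dube $11,525 + $40,375 = $51,900; Becker $11,525 + $11,200 = $22,725; Lindqvist $11,525 + $47,625 = $59,150; Nwosu $11,525 + $45,725 = $57,250.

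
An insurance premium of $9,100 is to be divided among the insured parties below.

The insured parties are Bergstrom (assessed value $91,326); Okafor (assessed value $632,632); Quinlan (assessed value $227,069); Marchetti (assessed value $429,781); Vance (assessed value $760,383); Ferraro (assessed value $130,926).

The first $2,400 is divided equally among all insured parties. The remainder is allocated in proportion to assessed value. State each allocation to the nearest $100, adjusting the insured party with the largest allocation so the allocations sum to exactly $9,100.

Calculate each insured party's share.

Bergstrom: $700 | Okafor: $2,300 | Quinlan: $1,100 | Marchetti: $1,700 | Vance: $2,500 | Ferraro: $800

Equal tier: $2,400 ÷ 6 = $400 apiece.
Remainder $6,700 by assessed value (total 2,272,117): Bergstrom 269.30 → $300; Okafor 1,865.50 → $1,900; Quinlan 669.58 → $700; Marchetti 1,267.33 → $1,300; Vance 2,242.21 → $2,200; Ferraro 386.07 → $400.
Rounding difference −$100 on remainder applied to Vance.
Totals: Bergstrom $400 + $300 = $700; Okafor $400 + $1,900 = $2,300; Quinlan $400 + $700 = $1,100; Marchetti $400 + $1,300 = $1,700; Vance $400 + $2,100 = $2,500; Ferraro $400 + $400 = $800.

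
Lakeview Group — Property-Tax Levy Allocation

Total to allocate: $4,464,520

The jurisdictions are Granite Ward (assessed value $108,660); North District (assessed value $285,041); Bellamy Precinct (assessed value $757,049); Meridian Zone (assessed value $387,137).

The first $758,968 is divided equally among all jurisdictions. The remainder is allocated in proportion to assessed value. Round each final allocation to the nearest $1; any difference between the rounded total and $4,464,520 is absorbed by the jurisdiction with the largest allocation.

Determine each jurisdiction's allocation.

Granite Ward: $451,559 | North District: $876,551 | Bellamy Precinct: $2,013,858 | Meridian Zone: $1,122,552

Equal tier: $758,968 ÷ 4 = $189,742 apiece.
Remainder $3,705,552 by assessed value (total 1,537,887): Granite Ward 261,817.21 → $261,817; North District 686,808.75 → $686,809; Bellamy Precinct 1,824,116.10 → $1,824,116; Meridian Zone 932,809.94 → $932,810.
Totals: Granite Ward $189,742 + $261,817 = $451,559; North District $189,742 + $686,809 = $876,551; Bellamy Precinct $189,742 + $1,824,116 = $2,013,858; Meridian Zone $189,742 + $932,810 = $1,122,552.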